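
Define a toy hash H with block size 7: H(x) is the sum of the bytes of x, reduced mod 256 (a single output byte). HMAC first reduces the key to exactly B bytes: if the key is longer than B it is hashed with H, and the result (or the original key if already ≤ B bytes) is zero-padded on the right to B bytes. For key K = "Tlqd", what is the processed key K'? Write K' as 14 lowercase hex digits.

546c7164000000

Key "Tlqd" = 54 6c 71 64 is 4 bytes ≤ B = 7; zero-pad to 7 bytes: K' = 54 6c 71 64 00 00 00.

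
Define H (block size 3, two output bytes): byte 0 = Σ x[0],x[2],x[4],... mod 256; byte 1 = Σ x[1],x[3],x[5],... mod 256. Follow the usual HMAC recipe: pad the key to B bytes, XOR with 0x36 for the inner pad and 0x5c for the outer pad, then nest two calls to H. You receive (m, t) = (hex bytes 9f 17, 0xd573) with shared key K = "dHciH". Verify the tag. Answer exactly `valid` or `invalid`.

Key "dHciH" = 64 48 63 69 48 is 5 bytes > B = 3, so hash it first: H(key) = 0f b1, then zero-pad to 3 bytes: K' = 0f b1 00.
K' ⊕ ipad = 39 87 36; K' ⊕ opad = 53 ed 5c.
Inner hash: even-index sum = 134 mod 256 = 134; odd-index sum = 294 mod 256 = 38 → 86 26.
Outer hash (recomputed tag): even-index sum = 213 mod 256 = 213; odd-index sum = 371 mod 256 = 115 → d5 73.
Recomputed tag = d573; claimed = d573 → match.

valid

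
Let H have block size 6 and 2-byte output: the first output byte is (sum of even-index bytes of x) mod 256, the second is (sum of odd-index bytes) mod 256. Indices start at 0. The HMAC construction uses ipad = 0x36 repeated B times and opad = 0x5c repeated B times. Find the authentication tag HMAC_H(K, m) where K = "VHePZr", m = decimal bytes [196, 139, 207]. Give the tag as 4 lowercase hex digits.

fb01

Key "VHePZr" = 56 48 65 50 5a 72 is exactly B = 6 bytes: K' = 56 48 65 50 5a 72.
K' ⊕ ipad = 60 7e 53 66 6c 44.  K' ⊕ opad = 0a 14 39 0c 06 2e.
Inner input = (K'⊕ipad) ∥ m = 60 7e 53 66 6c 44 ∥ c4 8b cf.
Inner hash: even-index sum = 690 mod 256 = 178; odd-index sum = 435 mod 256 = 179 → b2 b3.
Outer input = (K'⊕opad) ∥ inner = 0a 14 39 0c 06 2e ∥ b2 b3.
Outer hash (tag): even-index sum = 251 mod 256 = 251; odd-index sum = 257 mod 256 = 1 → fb 01.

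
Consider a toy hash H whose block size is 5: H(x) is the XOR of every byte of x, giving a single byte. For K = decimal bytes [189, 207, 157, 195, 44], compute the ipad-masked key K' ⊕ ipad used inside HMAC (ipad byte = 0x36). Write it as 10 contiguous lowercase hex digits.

Key decimal bytes [189, 207, 157, 195, 44] = bd cf 9d c3 2c is exactly B = 5 bytes: K' = bd cf 9d c3 2c.
XOR each byte with 0x36: bd⊕36=8b, cf⊕36=f9, 9d⊕36=ab, c3⊕36=f5, 2c⊕36=1a.

8bf9abf51a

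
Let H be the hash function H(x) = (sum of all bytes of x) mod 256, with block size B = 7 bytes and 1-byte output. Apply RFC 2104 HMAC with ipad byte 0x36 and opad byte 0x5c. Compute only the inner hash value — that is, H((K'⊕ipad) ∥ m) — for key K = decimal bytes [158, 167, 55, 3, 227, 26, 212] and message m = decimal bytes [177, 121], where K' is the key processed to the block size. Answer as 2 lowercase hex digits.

7c

Key decimal bytes [158, 167, 55, 3, 227, 26, 212] = 9e a7 37 03 e3 1a d4 is exactly B = 7 bytes: K' = 9e a7 37 03 e3 1a d4.
K' ⊕ ipad = a8 91 01 35 d5 2c e2.
Inner input = a8 91 01 35 d5 2c e2 ∥ b1 79.
Inner hash: sum = 168+145+1+53+213+44+226+177+121 = 1148; mod 256 = 124 → 7c.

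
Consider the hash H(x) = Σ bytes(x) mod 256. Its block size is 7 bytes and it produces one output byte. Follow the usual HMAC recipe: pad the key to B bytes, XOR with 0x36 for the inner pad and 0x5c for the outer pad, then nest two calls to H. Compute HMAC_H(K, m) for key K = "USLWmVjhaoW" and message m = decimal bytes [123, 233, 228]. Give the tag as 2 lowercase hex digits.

40

Key "USLWmVjhaoW" = 55 53 4c 57 6d 56 6a 68 61 6f 57 is 11 bytes > B = 7, so hash it first: H(key) = 07, then zero-pad to 7 bytes: K' = 07 00 00 00 00 00 00.
K' ⊕ ipad = 31 36 36 36 36 36 36.  K' ⊕ opad = 5b 5c 5c 5c 5c 5c 5c.
Inner input = (K'⊕ipad) ∥ m = 31 36 36 36 36 36 36 ∥ 7b e9 e4.
Inner hash: sum = 49+54+54+54+54+54+54+123+233+228 = 957; mod 256 = 189 → bd.
Outer input = (K'⊕opad) ∥ inner = 5b 5c 5c 5c 5c 5c 5c ∥ bd.
Outer hash (tag): sum = 91+92+92+92+92+92+92+189 = 832; mod 256 = 64 → 40.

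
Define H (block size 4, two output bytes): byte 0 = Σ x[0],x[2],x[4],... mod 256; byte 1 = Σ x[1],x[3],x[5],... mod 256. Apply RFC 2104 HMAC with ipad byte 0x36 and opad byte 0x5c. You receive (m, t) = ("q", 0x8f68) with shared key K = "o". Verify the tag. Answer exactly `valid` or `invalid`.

Key "o" = 6f is 1 byte ≤ B = 4; zero-pad to 4 bytes: K' = 6f 00 00 00.
K' ⊕ ipad = 59 36 36 36; K' ⊕ opad = 33 5c 5c 5c.
Inner hash: even-index sum = 256 mod 256 = 0; odd-index sum = 108 mod 256 = 108 → 00 6c.
Outer hash (recomputed tag): even-index sum = 143 mod 256 = 143; odd-index sum = 292 mod 256 = 36 → 8f 24.
Recomputed tag = 8f24; claimed = 8f68 → mismatch.

invalid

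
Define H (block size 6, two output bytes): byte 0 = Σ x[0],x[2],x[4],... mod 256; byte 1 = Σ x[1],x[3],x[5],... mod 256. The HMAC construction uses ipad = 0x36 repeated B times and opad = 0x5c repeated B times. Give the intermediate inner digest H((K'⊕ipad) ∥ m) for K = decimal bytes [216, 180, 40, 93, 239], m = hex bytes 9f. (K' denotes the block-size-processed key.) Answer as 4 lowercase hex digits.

8423

Key decimal bytes [216, 180, 40, 93, 239] = d8 b4 28 5d ef is 5 bytes ≤ B = 6; zero-pad to 6 bytes: K' = d8 b4 28 5d ef 00.
K' ⊕ ipad = ee 82 1e 6b d9 36.
Inner input = ee 82 1e 6b d9 36 ∥ 9f.
Inner hash: even-index sum = 644 mod 256 = 132; odd-index sum = 291 mod 256 = 35 → 84 23.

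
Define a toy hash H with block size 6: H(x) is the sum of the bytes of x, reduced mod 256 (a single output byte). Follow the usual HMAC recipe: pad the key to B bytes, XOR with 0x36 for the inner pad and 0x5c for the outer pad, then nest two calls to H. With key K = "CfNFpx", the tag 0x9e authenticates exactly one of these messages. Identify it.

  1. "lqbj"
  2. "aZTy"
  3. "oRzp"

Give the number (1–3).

Key "CfNFpx" = 43 66 4e 46 70 78 is exactly B = 6 bytes: K' = 43 66 4e 46 70 78.
K' ⊕ ipad = 75 50 78 70 46 4e; K' ⊕ opad = 1f 3a 12 1a 2c 24.
m1: inner = H(75 50 78 70 46 4e 6c 71 62 6a) = ea; tag = H(1f 3a 12 1a 2c 24 ea) = bf
m2: inner = H(75 50 78 70 46 4e 61 5a 54 79) = c9; tag = H(1f 3a 12 1a 2c 24 c9) = 9e ← matches
m3: inner = H(75 50 78 70 46 4e 6f 52 7a 70) = ec; tag = H(1f 3a 12 1a 2c 24 ec) = c1

2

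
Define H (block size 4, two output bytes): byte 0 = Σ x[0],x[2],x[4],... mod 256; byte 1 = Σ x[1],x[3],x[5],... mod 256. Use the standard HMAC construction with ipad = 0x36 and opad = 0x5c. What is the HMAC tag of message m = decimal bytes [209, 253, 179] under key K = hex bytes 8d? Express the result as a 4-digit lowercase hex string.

Key hex bytes 8d is 1 byte ≤ B = 4; zero-pad to 4 bytes: K' = 8d 00 00 00.
K' ⊕ ipad = bb 36 36 36.  K' ⊕ opad = d1 5c 5c 5c.
Inner input = (K'⊕ipad) ∥ m = bb 36 36 36 ∥ d1 fd b3.
Inner hash: even-index sum = 629 mod 256 = 117; odd-index sum = 361 mod 256 = 105 → 75 69.
Outer input = (K'⊕opad) ∥ inner = d1 5c 5c 5c ∥ 75 69.
Outer hash (tag): even-index sum = 418 mod 256 = 162; odd-index sum = 289 mod 256 = 33 → a2 21.

a221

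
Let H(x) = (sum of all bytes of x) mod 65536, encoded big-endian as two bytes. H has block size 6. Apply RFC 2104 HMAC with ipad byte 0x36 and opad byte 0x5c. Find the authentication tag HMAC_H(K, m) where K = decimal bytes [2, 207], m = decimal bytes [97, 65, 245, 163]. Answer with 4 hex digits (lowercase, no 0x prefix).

02a4

Key decimal bytes [2, 207] = 02 cf is 2 bytes ≤ B = 6; zero-pad to 6 bytes: K' = 02 cf 00 00 00 00.
K' ⊕ ipad = 34 f9 36 36 36 36.  K' ⊕ opad = 5e 93 5c 5c 5c 5c.
Inner input = (K'⊕ipad) ∥ m = 34 f9 36 36 36 36 ∥ 61 41 f5 a3.
Inner hash: sum = 52+249+54+54+54+54+97+65+245+163 = 1087 → 04 3f.
Outer input = (K'⊕opad) ∥ inner = 5e 93 5c 5c 5c 5c ∥ 04 3f.
Outer hash (tag): sum = 94+147+92+92+92+92+4+63 = 676 → 02 a4.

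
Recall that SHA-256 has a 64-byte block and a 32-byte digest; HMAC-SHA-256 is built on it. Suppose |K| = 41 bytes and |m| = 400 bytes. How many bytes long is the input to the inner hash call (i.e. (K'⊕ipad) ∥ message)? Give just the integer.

464

Key is 41 ≤ 64 bytes, zero-padded: |K'| = 64.
Inner input = (K'⊕ipad) ∥ m → 64 + 400 = 464 bytes.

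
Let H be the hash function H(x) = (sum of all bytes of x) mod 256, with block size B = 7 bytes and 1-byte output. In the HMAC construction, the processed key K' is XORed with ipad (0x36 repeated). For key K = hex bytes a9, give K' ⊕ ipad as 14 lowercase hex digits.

9f363636363636

Key hex bytes a9 is 1 byte ≤ B = 7; zero-pad to 7 bytes: K' = a9 00 00 00 00 00 00.
XOR each byte with 0x36: a9⊕36=9f, 00⊕36=36, 00⊕36=36, 00⊕36=36, 00⊕36=36, 00⊕36=36, 00⊕36=36.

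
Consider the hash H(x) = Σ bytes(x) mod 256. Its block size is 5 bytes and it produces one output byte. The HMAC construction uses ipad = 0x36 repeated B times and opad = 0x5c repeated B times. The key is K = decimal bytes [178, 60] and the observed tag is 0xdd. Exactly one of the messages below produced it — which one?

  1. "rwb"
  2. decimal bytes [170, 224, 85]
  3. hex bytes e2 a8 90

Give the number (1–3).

Key decimal bytes [178, 60] = b2 3c is 2 bytes ≤ B = 5; zero-pad to 5 bytes: K' = b2 3c 00 00 00.
K' ⊕ ipad = 84 0a 36 36 36; K' ⊕ opad = ee 60 5c 5c 5c.
m1: inner = H(84 0a 36 36 36 72 77 62) = 7b; tag = H(ee 60 5c 5c 5c 7b) = dd ← matches
m2: inner = H(84 0a 36 36 36 aa e0 55) = 0f; tag = H(ee 60 5c 5c 5c 0f) = 71
m3: inner = H(84 0a 36 36 36 e2 a8 90) = 4a; tag = H(ee 60 5c 5c 5c 4a) = ac

1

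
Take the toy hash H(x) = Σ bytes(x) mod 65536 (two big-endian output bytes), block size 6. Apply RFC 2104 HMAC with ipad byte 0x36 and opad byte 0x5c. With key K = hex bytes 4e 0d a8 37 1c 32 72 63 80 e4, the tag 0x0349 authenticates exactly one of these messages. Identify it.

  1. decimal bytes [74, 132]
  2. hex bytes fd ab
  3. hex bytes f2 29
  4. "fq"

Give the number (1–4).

Key hex bytes 4e 0d a8 37 1c 32 72 63 80 e4 is 10 bytes > B = 6, so hash it first: H(key) = 03 c1, then zero-pad to 6 bytes: K' = 03 c1 00 00 00 00.
K' ⊕ ipad = 35 f7 36 36 36 36; K' ⊕ opad = 5f 9d 5c 5c 5c 5c.
m1: inner = H(35 f7 36 36 36 36 4a 84) = 02 d2; tag = H(5f 9d 5c 5c 5c 5c 02 d2) = 0340
m2: inner = H(35 f7 36 36 36 36 fd ab) = 03 ac; tag = H(5f 9d 5c 5c 5c 5c 03 ac) = 031b
m3: inner = H(35 f7 36 36 36 36 f2 29) = 03 1f; tag = H(5f 9d 5c 5c 5c 5c 03 1f) = 028e
m4: inner = H(35 f7 36 36 36 36 66 71) = 02 db; tag = H(5f 9d 5c 5c 5c 5c 02 db) = 0349 ← matches

4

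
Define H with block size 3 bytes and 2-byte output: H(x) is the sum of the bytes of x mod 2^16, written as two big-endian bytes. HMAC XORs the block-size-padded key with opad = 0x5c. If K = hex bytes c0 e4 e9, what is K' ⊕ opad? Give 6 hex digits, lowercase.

Key hex bytes c0 e4 e9 is exactly B = 3 bytes: K' = c0 e4 e9.
XOR each byte with 0x5c: c0⊕5c=9c, e4⊕5c=b8, e9⊕5c=b5.

9cb8b5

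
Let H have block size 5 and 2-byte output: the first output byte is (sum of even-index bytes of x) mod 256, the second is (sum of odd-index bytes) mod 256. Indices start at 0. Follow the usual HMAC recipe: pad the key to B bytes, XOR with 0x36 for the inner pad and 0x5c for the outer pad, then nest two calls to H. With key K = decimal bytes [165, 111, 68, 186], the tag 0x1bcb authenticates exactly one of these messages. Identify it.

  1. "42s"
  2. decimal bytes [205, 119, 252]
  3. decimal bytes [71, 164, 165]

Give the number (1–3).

2

Key decimal bytes [165, 111, 68, 186] = a5 6f 44 ba is 4 bytes ≤ B = 5; zero-pad to 5 bytes: K' = a5 6f 44 ba 00.
K' ⊕ ipad = 93 59 72 8c 36; K' ⊕ opad = f9 33 18 e6 5c.
m1: inner = H(93 59 72 8c 36 34 32 73) = 6d 8c; tag = H(f9 33 18 e6 5c 6d 8c) = f986
m2: inner = H(93 59 72 8c 36 cd 77 fc) = b2 ae; tag = H(f9 33 18 e6 5c b2 ae) = 1bcb ← matches
m3: inner = H(93 59 72 8c 36 47 a4 a5) = df d1; tag = H(f9 33 18 e6 5c df d1) = 3ef8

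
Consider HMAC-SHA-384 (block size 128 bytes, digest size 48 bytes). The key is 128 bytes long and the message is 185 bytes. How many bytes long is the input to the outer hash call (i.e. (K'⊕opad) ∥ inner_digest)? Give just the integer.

176

Key is 128 ≤ 128 bytes, zero-padded: |K'| = 128.
Outer input = (K'⊕opad) ∥ H(inner) → 128 + 48 = 176 bytes.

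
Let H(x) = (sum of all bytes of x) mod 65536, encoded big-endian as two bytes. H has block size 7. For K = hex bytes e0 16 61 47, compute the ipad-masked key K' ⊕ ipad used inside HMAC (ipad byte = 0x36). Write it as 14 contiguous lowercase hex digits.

Key hex bytes e0 16 61 47 is 4 bytes ≤ B = 7; zero-pad to 7 bytes: K' = e0 16 61 47 00 00 00.
XOR each byte with 0x36: e0⊕36=d6, 16⊕36=20, 61⊕36=57, 47⊕36=71, 00⊕36=36, 00⊕36=36, 00⊕36=36.

d6205771363636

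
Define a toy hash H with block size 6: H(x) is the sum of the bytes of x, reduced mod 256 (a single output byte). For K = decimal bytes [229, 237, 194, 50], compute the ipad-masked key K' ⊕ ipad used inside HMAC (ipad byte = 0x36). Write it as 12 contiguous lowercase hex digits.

d3dbf4043636

Key decimal bytes [229, 237, 194, 50] = e5 ed c2 32 is 4 bytes ≤ B = 6; zero-pad to 6 bytes: K' = e5 ed c2 32 00 00.
XOR each byte with 0x36: e5⊕36=d3, ed⊕36=db, c2⊕36=f4, 32⊕36=04, 00⊕36=36, 00⊕36=36.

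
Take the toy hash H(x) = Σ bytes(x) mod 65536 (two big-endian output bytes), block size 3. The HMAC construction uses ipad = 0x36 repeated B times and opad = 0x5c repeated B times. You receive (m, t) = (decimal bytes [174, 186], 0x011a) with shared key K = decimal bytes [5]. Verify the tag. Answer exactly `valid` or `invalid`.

valid

Key decimal bytes [5] = 05 is 1 byte ≤ B = 3; zero-pad to 3 bytes: K' = 05 00 00.
K' ⊕ ipad = 33 36 36; K' ⊕ opad = 59 5c 5c.
Inner hash: sum = 51+54+54+174+186 = 519 → 02 07.
Outer hash (recomputed tag): sum = 89+92+92+2+7 = 282 → 01 1a.
Recomputed tag = 011a; claimed = 011a → match.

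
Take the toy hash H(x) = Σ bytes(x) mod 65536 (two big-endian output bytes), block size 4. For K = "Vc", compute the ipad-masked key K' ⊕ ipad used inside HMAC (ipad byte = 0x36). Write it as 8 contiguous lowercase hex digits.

Key "Vc" = 56 63 is 2 bytes ≤ B = 4; zero-pad to 4 bytes: K' = 56 63 00 00.
XOR each byte with 0x36: 56⊕36=60, 63⊕36=55, 00⊕36=36, 00⊕36=36.

60553636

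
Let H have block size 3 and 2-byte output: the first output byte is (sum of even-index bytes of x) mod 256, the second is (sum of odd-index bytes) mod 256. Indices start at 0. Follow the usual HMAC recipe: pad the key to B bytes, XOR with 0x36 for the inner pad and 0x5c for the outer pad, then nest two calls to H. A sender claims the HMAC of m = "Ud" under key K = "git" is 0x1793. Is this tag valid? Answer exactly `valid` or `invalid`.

Key "git" = 67 69 74 is exactly B = 3 bytes: K' = 67 69 74.
K' ⊕ ipad = 51 5f 42; K' ⊕ opad = 3b 35 28.
Inner hash: even-index sum = 247 mod 256 = 247; odd-index sum = 180 mod 256 = 180 → f7 b4.
Outer hash (recomputed tag): even-index sum = 279 mod 256 = 23; odd-index sum = 300 mod 256 = 44 → 17 2c.
Recomputed tag = 172c; claimed = 1793 → mismatch.

invalid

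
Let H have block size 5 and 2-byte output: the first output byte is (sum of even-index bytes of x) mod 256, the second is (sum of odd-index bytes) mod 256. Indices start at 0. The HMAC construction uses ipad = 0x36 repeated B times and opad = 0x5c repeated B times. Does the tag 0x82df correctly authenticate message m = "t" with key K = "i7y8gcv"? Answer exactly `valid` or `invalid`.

Key "i7y8gcv" = 69 37 79 38 67 63 76 is 7 bytes > B = 5, so hash it first: H(key) = bf d2, then zero-pad to 5 bytes: K' = bf d2 00 00 00.
K' ⊕ ipad = 89 e4 36 36 36; K' ⊕ opad = e3 8e 5c 5c 5c.
Inner hash: even-index sum = 245 mod 256 = 245; odd-index sum = 398 mod 256 = 142 → f5 8e.
Outer hash (recomputed tag): even-index sum = 553 mod 256 = 41; odd-index sum = 479 mod 256 = 223 → 29 df.
Recomputed tag = 29df; claimed = 82df → mismatch.

invalid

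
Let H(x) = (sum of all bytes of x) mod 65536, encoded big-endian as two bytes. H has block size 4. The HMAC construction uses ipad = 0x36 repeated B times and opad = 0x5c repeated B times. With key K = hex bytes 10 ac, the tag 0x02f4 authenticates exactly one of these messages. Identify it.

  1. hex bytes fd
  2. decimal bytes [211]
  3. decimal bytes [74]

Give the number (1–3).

2

Key hex bytes 10 ac is 2 bytes ≤ B = 4; zero-pad to 4 bytes: K' = 10 ac 00 00.
K' ⊕ ipad = 26 9a 36 36; K' ⊕ opad = 4c f0 5c 5c.
m1: inner = H(26 9a 36 36 fd) = 02 29; tag = H(4c f0 5c 5c 02 29) = 021f
m2: inner = H(26 9a 36 36 d3) = 01 ff; tag = H(4c f0 5c 5c 01 ff) = 02f4 ← matches
m3: inner = H(26 9a 36 36 4a) = 01 76; tag = H(4c f0 5c 5c 01 76) = 026b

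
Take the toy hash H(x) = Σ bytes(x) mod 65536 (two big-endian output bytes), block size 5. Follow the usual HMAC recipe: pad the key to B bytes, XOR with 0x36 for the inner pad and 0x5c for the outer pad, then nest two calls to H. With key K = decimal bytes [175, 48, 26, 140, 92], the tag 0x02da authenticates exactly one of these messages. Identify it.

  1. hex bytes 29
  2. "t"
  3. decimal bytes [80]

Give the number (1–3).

Key decimal bytes [175, 48, 26, 140, 92] = af 30 1a 8c 5c is exactly B = 5 bytes: K' = af 30 1a 8c 5c.
K' ⊕ ipad = 99 06 2c ba 6a; K' ⊕ opad = f3 6c 46 d0 00.
m1: inner = H(99 06 2c ba 6a 29) = 02 18; tag = H(f3 6c 46 d0 00 02 18) = 028f
m2: inner = H(99 06 2c ba 6a 74) = 02 63; tag = H(f3 6c 46 d0 00 02 63) = 02da ← matches
m3: inner = H(99 06 2c ba 6a 50) = 02 3f; tag = H(f3 6c 46 d0 00 02 3f) = 02b6

2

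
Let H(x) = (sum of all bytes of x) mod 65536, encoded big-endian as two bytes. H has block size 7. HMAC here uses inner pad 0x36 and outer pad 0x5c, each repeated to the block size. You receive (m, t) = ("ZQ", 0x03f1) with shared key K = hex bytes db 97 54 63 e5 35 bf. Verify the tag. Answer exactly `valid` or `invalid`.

Key hex bytes db 97 54 63 e5 35 bf is exactly B = 7 bytes: K' = db 97 54 63 e5 35 bf.
K' ⊕ ipad = ed a1 62 55 d3 03 89; K' ⊕ opad = 87 cb 08 3f b9 69 e3.
Inner hash: sum = 237+161+98+85+211+3+137+90+81 = 1103 → 04 4f.
Outer hash (recomputed tag): sum = 135+203+8+63+185+105+227+4+79 = 1009 → 03 f1.
Recomputed tag = 03f1; claimed = 03f1 → match.

valid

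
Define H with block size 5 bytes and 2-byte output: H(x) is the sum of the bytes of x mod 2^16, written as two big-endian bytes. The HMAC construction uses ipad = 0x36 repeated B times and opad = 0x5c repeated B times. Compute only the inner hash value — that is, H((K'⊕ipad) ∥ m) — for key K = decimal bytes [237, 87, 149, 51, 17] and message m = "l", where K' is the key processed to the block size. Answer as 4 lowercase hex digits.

Key decimal bytes [237, 87, 149, 51, 17] = ed 57 95 33 11 is exactly B = 5 bytes: K' = ed 57 95 33 11.
K' ⊕ ipad = db 61 a3 05 27.
Inner input = db 61 a3 05 27 ∥ 6c.
Inner hash: sum = 219+97+163+5+39+108 = 631 → 02 77.

0277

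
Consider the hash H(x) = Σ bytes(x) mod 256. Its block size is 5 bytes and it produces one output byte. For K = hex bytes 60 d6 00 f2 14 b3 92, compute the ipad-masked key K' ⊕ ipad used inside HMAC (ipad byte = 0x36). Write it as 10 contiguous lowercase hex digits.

Key hex bytes 60 d6 00 f2 14 b3 92 is 7 bytes > B = 5, so hash it first: H(key) = 81, then zero-pad to 5 bytes: K' = 81 00 00 00 00.
XOR each byte with 0x36: 81⊕36=b7, 00⊕36=36, 00⊕36=36, 00⊕36=36, 00⊕36=36.

b736363636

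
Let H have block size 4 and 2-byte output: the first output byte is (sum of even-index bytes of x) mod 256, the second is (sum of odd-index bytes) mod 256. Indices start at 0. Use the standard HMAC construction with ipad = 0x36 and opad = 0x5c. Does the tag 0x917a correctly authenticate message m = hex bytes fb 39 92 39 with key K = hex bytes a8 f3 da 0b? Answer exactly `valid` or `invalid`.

Key hex bytes a8 f3 da 0b is exactly B = 4 bytes: K' = a8 f3 da 0b.
K' ⊕ ipad = 9e c5 ec 3d; K' ⊕ opad = f4 af 86 57.
Inner hash: even-index sum = 791 mod 256 = 23; odd-index sum = 372 mod 256 = 116 → 17 74.
Outer hash (recomputed tag): even-index sum = 401 mod 256 = 145; odd-index sum = 378 mod 256 = 122 → 91 7a.
Recomputed tag = 917a; claimed = 917a → match.

valid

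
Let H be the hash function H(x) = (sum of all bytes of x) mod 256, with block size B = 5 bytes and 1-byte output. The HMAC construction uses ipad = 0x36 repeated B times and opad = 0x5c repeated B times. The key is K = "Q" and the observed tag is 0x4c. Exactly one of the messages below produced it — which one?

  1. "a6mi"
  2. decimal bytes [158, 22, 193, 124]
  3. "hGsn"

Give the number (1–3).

3

Key "Q" = 51 is 1 byte ≤ B = 5; zero-pad to 5 bytes: K' = 51 00 00 00 00.
K' ⊕ ipad = 67 36 36 36 36; K' ⊕ opad = 0d 5c 5c 5c 5c.
m1: inner = H(67 36 36 36 36 61 36 6d 69) = ac; tag = H(0d 5c 5c 5c 5c ac) = 29
m2: inner = H(67 36 36 36 36 9e 16 c1 7c) = 30; tag = H(0d 5c 5c 5c 5c 30) = ad
m3: inner = H(67 36 36 36 36 68 47 73 6e) = cf; tag = H(0d 5c 5c 5c 5c cf) = 4c ← matches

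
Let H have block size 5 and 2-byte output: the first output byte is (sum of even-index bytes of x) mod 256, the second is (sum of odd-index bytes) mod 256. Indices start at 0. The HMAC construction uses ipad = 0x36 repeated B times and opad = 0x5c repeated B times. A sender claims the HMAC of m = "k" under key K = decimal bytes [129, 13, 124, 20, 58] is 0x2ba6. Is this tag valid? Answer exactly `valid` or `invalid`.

valid

Key decimal bytes [129, 13, 124, 20, 58] = 81 0d 7c 14 3a is exactly B = 5 bytes: K' = 81 0d 7c 14 3a.
K' ⊕ ipad = b7 3b 4a 22 0c; K' ⊕ opad = dd 51 20 48 66.
Inner hash: even-index sum = 269 mod 256 = 13; odd-index sum = 200 mod 256 = 200 → 0d c8.
Outer hash (recomputed tag): even-index sum = 555 mod 256 = 43; odd-index sum = 166 mod 256 = 166 → 2b a6.
Recomputed tag = 2ba6; claimed = 2ba6 → match.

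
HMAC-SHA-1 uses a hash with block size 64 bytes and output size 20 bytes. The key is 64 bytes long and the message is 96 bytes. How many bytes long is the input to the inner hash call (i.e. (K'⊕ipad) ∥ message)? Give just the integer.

160

Key is 64 ≤ 64 bytes, zero-padded: |K'| = 64.
Inner input = (K'⊕ipad) ∥ m → 64 + 96 = 160 bytes.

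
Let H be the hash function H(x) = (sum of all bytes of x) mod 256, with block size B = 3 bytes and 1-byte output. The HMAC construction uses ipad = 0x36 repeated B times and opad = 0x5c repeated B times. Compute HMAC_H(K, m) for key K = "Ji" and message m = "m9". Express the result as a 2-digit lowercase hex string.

5e

Key "Ji" = 4a 69 is 2 bytes ≤ B = 3; zero-pad to 3 bytes: K' = 4a 69 00.
K' ⊕ ipad = 7c 5f 36.  K' ⊕ opad = 16 35 5c.
Inner input = (K'⊕ipad) ∥ m = 7c 5f 36 ∥ 6d 39.
Inner hash: sum = 124+95+54+109+57 = 439; mod 256 = 183 → b7.
Outer input = (K'⊕opad) ∥ inner = 16 35 5c ∥ b7.
Outer hash (tag): sum = 22+53+92+183 = 350; mod 256 = 94 → 5e.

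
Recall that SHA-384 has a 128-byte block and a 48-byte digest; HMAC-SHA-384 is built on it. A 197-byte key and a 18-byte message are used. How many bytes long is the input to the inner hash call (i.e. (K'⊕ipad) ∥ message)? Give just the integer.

Key is 197 > 128 bytes, so it is hashed to 48 bytes then zero-padded to 128: |K'| = 128.
Inner input = (K'⊕ipad) ∥ m → 128 + 18 = 146 bytes.

146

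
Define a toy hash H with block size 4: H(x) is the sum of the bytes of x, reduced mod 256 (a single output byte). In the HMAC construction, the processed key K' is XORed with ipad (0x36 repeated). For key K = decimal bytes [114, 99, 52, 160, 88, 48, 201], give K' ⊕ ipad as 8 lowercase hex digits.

Key decimal bytes [114, 99, 52, 160, 88, 48, 201] = 72 63 34 a0 58 30 c9 is 7 bytes > B = 4, so hash it first: H(key) = fa, then zero-pad to 4 bytes: K' = fa 00 00 00.
XOR each byte with 0x36: fa⊕36=cc, 00⊕36=36, 00⊕36=36, 00⊕36=36.

cc363636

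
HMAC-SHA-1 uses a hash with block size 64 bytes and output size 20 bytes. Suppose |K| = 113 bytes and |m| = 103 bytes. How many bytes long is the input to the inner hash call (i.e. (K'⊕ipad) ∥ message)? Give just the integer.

167

Key is 113 > 64 bytes, so it is hashed to 20 bytes then zero-padded to 64: |K'| = 64.
Inner input = (K'⊕ipad) ∥ m → 64 + 103 = 167 bytes.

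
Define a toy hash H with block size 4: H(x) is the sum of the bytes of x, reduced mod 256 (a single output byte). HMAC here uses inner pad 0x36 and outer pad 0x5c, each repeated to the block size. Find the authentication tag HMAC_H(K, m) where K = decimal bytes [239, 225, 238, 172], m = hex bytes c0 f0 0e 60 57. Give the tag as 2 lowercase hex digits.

Key decimal bytes [239, 225, 238, 172] = ef e1 ee ac is exactly B = 4 bytes: K' = ef e1 ee ac.
K' ⊕ ipad = d9 d7 d8 9a.  K' ⊕ opad = b3 bd b2 f0.
Inner input = (K'⊕ipad) ∥ m = d9 d7 d8 9a ∥ c0 f0 0e 60 57.
Inner hash: sum = 217+215+216+154+192+240+14+96+87 = 1431; mod 256 = 151 → 97.
Outer input = (K'⊕opad) ∥ inner = b3 bd b2 f0 ∥ 97.
Outer hash (tag): sum = 179+189+178+240+151 = 937; mod 256 = 169 → a9.

a9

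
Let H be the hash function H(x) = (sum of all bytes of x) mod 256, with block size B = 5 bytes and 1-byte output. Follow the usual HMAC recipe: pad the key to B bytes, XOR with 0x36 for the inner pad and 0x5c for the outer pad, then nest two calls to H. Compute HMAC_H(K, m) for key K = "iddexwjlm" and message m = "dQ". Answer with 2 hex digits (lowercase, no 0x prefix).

8f

Key "iddexwjlm" = 69 64 64 65 78 77 6a 6c 6d is 9 bytes > B = 5, so hash it first: H(key) = c8, then zero-pad to 5 bytes: K' = c8 00 00 00 00.
K' ⊕ ipad = fe 36 36 36 36.  K' ⊕ opad = 94 5c 5c 5c 5c.
Inner input = (K'⊕ipad) ∥ m = fe 36 36 36 36 ∥ 64 51.
Inner hash: sum = 254+54+54+54+54+100+81 = 651; mod 256 = 139 → 8b.
Outer input = (K'⊕opad) ∥ inner = 94 5c 5c 5c 5c ∥ 8b.
Outer hash (tag): sum = 148+92+92+92+92+139 = 655; mod 256 = 143 → 8f.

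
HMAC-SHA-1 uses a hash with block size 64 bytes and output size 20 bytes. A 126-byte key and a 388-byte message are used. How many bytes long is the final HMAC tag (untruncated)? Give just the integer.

20

The tag is one SHA-1 digest: 20 bytes.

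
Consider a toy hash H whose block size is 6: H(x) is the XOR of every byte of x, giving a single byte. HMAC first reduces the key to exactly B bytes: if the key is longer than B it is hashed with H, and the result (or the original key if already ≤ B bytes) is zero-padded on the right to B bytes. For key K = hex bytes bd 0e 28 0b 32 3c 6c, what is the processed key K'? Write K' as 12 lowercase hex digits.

|K| = 7 > B = 6, so first hash the key.
H(K): XOR bd⊕0e⊕28⊕0b⊕32⊕3c⊕6c = f2.
Zero-pad H(K) = f2 to 6 bytes: K' = f2 00 00 00 00 00.

f20000000000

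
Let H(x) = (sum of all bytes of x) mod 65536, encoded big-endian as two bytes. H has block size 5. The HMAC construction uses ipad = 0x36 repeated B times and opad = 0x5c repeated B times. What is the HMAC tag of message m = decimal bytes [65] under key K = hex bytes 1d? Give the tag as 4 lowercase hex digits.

Key hex bytes 1d is 1 byte ≤ B = 5; zero-pad to 5 bytes: K' = 1d 00 00 00 00.
K' ⊕ ipad = 2b 36 36 36 36.  K' ⊕ opad = 41 5c 5c 5c 5c.
Inner input = (K'⊕ipad) ∥ m = 2b 36 36 36 36 ∥ 41.
Inner hash: sum = 43+54+54+54+54+65 = 324 → 01 44.
Outer input = (K'⊕opad) ∥ inner = 41 5c 5c 5c 5c ∥ 01 44.
Outer hash (tag): sum = 65+92+92+92+92+1+68 = 502 → 01 f6.

01f6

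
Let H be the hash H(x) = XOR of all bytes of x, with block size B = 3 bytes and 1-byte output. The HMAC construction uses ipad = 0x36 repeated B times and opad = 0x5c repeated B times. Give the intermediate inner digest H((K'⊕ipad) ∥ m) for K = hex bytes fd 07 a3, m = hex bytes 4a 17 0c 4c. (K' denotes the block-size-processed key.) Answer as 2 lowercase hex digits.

Key hex bytes fd 07 a3 is exactly B = 3 bytes: K' = fd 07 a3.
K' ⊕ ipad = cb 31 95.
Inner input = cb 31 95 ∥ 4a 17 0c 4c.
Inner hash: XOR cb⊕31⊕95⊕4a⊕17⊕0c⊕4c = 72.

72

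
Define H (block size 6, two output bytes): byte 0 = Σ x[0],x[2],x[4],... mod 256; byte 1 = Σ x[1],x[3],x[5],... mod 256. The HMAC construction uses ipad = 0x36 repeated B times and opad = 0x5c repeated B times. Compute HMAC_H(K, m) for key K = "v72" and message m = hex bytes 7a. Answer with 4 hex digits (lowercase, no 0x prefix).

Key "v72" = 76 37 32 is 3 bytes ≤ B = 6; zero-pad to 6 bytes: K' = 76 37 32 00 00 00.
K' ⊕ ipad = 40 01 04 36 36 36.  K' ⊕ opad = 2a 6b 6e 5c 5c 5c.
Inner input = (K'⊕ipad) ∥ m = 40 01 04 36 36 36 ∥ 7a.
Inner hash: even-index sum = 244 mod 256 = 244; odd-index sum = 109 mod 256 = 109 → f4 6d.
Outer input = (K'⊕opad) ∥ inner = 2a 6b 6e 5c 5c 5c ∥ f4 6d.
Outer hash (tag): even-index sum = 488 mod 256 = 232; odd-index sum = 400 mod 256 = 144 → e8 90.

e890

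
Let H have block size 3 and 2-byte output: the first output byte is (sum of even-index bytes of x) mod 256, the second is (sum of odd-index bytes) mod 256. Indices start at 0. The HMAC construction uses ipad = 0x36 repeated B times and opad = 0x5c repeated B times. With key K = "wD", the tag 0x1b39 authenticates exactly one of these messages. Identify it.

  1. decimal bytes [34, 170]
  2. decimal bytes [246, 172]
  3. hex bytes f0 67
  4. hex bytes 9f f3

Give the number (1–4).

1

Key "wD" = 77 44 is 2 bytes ≤ B = 3; zero-pad to 3 bytes: K' = 77 44 00.
K' ⊕ ipad = 41 72 36; K' ⊕ opad = 2b 18 5c.
m1: inner = H(41 72 36 22 aa) = 21 94; tag = H(2b 18 5c 21 94) = 1b39 ← matches
m2: inner = H(41 72 36 f6 ac) = 23 68; tag = H(2b 18 5c 23 68) = ef3b
m3: inner = H(41 72 36 f0 67) = de 62; tag = H(2b 18 5c de 62) = e9f6
m4: inner = H(41 72 36 9f f3) = 6a 11; tag = H(2b 18 5c 6a 11) = 9882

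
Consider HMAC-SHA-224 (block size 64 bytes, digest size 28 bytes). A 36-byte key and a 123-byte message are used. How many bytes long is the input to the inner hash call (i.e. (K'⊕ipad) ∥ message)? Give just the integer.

187

Key is 36 ≤ 64 bytes, zero-padded: |K'| = 64.
Inner input = (K'⊕ipad) ∥ m → 64 + 123 = 187 bytes.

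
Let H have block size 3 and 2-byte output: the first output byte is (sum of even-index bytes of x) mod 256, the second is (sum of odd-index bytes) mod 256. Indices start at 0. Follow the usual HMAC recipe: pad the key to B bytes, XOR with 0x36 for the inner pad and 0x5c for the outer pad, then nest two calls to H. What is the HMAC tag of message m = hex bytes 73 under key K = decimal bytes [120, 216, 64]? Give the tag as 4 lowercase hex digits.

Key decimal bytes [120, 216, 64] = 78 d8 40 is exactly B = 3 bytes: K' = 78 d8 40.
K' ⊕ ipad = 4e ee 76.  K' ⊕ opad = 24 84 1c.
Inner input = (K'⊕ipad) ∥ m = 4e ee 76 ∥ 73.
Inner hash: even-index sum = 196 mod 256 = 196; odd-index sum = 353 mod 256 = 97 → c4 61.
Outer input = (K'⊕opad) ∥ inner = 24 84 1c ∥ c4 61.
Outer hash (tag): even-index sum = 161 mod 256 = 161; odd-index sum = 328 mod 256 = 72 → a1 48.

a148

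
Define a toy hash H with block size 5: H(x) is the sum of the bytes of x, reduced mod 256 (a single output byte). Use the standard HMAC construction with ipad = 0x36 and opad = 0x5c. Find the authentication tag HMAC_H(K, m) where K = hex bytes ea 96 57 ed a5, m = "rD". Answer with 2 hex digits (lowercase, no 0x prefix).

Key hex bytes ea 96 57 ed a5 is exactly B = 5 bytes: K' = ea 96 57 ed a5.
K' ⊕ ipad = dc a0 61 db 93.  K' ⊕ opad = b6 ca 0b b1 f9.
Inner input = (K'⊕ipad) ∥ m = dc a0 61 db 93 ∥ 72 44.
Inner hash: sum = 220+160+97+219+147+114+68 = 1025; mod 256 = 1 → 01.
Outer input = (K'⊕opad) ∥ inner = b6 ca 0b b1 f9 ∥ 01.
Outer hash (tag): sum = 182+202+11+177+249+1 = 822; mod 256 = 54 → 36.

36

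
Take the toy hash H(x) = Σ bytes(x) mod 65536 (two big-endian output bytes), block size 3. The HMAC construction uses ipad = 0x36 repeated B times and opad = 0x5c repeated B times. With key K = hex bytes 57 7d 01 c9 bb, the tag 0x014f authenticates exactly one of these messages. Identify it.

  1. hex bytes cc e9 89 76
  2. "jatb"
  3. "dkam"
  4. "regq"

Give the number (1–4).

Key hex bytes 57 7d 01 c9 bb is 5 bytes > B = 3, so hash it first: H(key) = 02 59, then zero-pad to 3 bytes: K' = 02 59 00.
K' ⊕ ipad = 34 6f 36; K' ⊕ opad = 5e 05 5c.
m1: inner = H(34 6f 36 cc e9 89 76) = 03 8d; tag = H(5e 05 5c 03 8d) = 014f ← matches
m2: inner = H(34 6f 36 6a 61 74 62) = 02 7a; tag = H(5e 05 5c 02 7a) = 013b
m3: inner = H(34 6f 36 64 6b 61 6d) = 02 76; tag = H(5e 05 5c 02 76) = 0137
m4: inner = H(34 6f 36 72 65 67 71) = 02 88; tag = H(5e 05 5c 02 88) = 0149

1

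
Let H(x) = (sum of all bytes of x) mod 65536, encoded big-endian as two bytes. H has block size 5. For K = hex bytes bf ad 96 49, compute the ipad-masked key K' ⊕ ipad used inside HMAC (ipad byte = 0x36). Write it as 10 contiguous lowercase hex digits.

899ba07f36

Key hex bytes bf ad 96 49 is 4 bytes ≤ B = 5; zero-pad to 5 bytes: K' = bf ad 96 49 00.
XOR each byte with 0x36: bf⊕36=89, ad⊕36=9b, 96⊕36=a0, 49⊕36=7f, 00⊕36=36.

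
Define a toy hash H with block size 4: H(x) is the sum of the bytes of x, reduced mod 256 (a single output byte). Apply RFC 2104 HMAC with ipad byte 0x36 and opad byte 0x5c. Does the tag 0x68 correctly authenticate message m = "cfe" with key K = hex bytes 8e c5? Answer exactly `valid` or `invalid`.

Key hex bytes 8e c5 is 2 bytes ≤ B = 4; zero-pad to 4 bytes: K' = 8e c5 00 00.
K' ⊕ ipad = b8 f3 36 36; K' ⊕ opad = d2 99 5c 5c.
Inner hash: sum = 184+243+54+54+99+102+101 = 837; mod 256 = 69 → 45.
Outer hash (recomputed tag): sum = 210+153+92+92+69 = 616; mod 256 = 104 → 68.
Recomputed tag = 68; claimed = 68 → match.

valid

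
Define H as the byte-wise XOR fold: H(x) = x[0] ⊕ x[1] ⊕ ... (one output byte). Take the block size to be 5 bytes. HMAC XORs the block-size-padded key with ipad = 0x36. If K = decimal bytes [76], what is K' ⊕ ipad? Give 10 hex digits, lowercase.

7a36363636

Key decimal bytes [76] = 4c is 1 byte ≤ B = 5; zero-pad to 5 bytes: K' = 4c 00 00 00 00.
XOR each byte with 0x36: 4c⊕36=7a, 00⊕36=36, 00⊕36=36, 00⊕36=36, 00⊕36=36.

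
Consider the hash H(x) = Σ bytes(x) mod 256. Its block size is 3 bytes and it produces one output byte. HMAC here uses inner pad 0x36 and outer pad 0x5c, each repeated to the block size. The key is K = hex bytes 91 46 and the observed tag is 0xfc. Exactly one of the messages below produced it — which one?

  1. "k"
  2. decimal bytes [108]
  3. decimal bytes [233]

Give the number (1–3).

2

Key hex bytes 91 46 is 2 bytes ≤ B = 3; zero-pad to 3 bytes: K' = 91 46 00.
K' ⊕ ipad = a7 70 36; K' ⊕ opad = cd 1a 5c.
m1: inner = H(a7 70 36 6b) = b8; tag = H(cd 1a 5c b8) = fb
m2: inner = H(a7 70 36 6c) = b9; tag = H(cd 1a 5c b9) = fc ← matches
m3: inner = H(a7 70 36 e9) = 36; tag = H(cd 1a 5c 36) = 79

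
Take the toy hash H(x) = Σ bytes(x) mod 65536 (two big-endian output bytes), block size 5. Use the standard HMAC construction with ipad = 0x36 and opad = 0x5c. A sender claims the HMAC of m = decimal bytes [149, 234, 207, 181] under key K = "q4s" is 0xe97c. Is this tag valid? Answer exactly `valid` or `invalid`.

invalid

Key "q4s" = 71 34 73 is 3 bytes ≤ B = 5; zero-pad to 5 bytes: K' = 71 34 73 00 00.
K' ⊕ ipad = 47 02 45 36 36; K' ⊕ opad = 2d 68 2f 5c 5c.
Inner hash: sum = 71+2+69+54+54+149+234+207+181 = 1021 → 03 fd.
Outer hash (recomputed tag): sum = 45+104+47+92+92+3+253 = 636 → 02 7c.
Recomputed tag = 027c; claimed = e97c → mismatch.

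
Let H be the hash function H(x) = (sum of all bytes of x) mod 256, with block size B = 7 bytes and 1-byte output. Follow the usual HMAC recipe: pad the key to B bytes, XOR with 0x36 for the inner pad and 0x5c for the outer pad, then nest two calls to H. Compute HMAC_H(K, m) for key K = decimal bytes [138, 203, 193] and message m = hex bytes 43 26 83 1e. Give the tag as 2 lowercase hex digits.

Key decimal bytes [138, 203, 193] = 8a cb c1 is 3 bytes ≤ B = 7; zero-pad to 7 bytes: K' = 8a cb c1 00 00 00 00.
K' ⊕ ipad = bc fd f7 36 36 36 36.  K' ⊕ opad = d6 97 9d 5c 5c 5c 5c.
Inner input = (K'⊕ipad) ∥ m = bc fd f7 36 36 36 36 ∥ 43 26 83 1e.
Inner hash: sum = 188+253+247+54+54+54+54+67+38+131+30 = 1170; mod 256 = 146 → 92.
Outer input = (K'⊕opad) ∥ inner = d6 97 9d 5c 5c 5c 5c ∥ 92.
Outer hash (tag): sum = 214+151+157+92+92+92+92+146 = 1036; mod 256 = 12 → 0c.

0c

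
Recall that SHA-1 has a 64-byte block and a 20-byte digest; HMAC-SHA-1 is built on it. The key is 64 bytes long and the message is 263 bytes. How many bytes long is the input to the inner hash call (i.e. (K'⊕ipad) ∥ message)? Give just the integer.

327

Key is 64 ≤ 64 bytes, zero-padded: |K'| = 64.
Inner input = (K'⊕ipad) ∥ m → 64 + 263 = 327 bytes.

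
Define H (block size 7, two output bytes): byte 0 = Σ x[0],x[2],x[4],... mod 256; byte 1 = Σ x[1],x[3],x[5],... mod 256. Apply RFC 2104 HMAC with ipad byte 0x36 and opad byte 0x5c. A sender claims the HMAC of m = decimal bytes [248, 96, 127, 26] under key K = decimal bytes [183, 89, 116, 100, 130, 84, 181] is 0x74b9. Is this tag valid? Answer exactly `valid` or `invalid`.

valid

Key decimal bytes [183, 89, 116, 100, 130, 84, 181] = b7 59 74 64 82 54 b5 is exactly B = 7 bytes: K' = b7 59 74 64 82 54 b5.
K' ⊕ ipad = 81 6f 42 52 b4 62 83; K' ⊕ opad = eb 05 28 38 de 08 e9.
Inner hash: even-index sum = 628 mod 256 = 116; odd-index sum = 666 mod 256 = 154 → 74 9a.
Outer hash (recomputed tag): even-index sum = 884 mod 256 = 116; odd-index sum = 185 mod 256 = 185 → 74 b9.
Recomputed tag = 74b9; claimed = 74b9 → match.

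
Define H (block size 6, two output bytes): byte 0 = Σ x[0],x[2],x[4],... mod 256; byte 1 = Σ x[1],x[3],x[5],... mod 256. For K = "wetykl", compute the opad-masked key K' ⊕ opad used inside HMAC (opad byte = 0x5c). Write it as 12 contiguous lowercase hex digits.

Key "wetykl" = 77 65 74 79 6b 6c is exactly B = 6 bytes: K' = 77 65 74 79 6b 6c.
XOR each byte with 0x5c: 77⊕5c=2b, 65⊕5c=39, 74⊕5c=28, 79⊕5c=25, 6b⊕5c=37, 6c⊕5c=30.

2b3928253730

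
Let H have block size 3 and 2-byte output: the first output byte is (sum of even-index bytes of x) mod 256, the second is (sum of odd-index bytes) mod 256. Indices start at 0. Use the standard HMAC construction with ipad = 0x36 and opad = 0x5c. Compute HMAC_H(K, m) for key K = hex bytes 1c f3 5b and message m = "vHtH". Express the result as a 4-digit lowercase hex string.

Key hex bytes 1c f3 5b is exactly B = 3 bytes: K' = 1c f3 5b.
K' ⊕ ipad = 2a c5 6d.  K' ⊕ opad = 40 af 07.
Inner input = (K'⊕ipad) ∥ m = 2a c5 6d ∥ 76 48 74 48.
Inner hash: even-index sum = 295 mod 256 = 39; odd-index sum = 431 mod 256 = 175 → 27 af.
Outer input = (K'⊕opad) ∥ inner = 40 af 07 ∥ 27 af.
Outer hash (tag): even-index sum = 246 mod 256 = 246; odd-index sum = 214 mod 256 = 214 → f6 d6.

f6d6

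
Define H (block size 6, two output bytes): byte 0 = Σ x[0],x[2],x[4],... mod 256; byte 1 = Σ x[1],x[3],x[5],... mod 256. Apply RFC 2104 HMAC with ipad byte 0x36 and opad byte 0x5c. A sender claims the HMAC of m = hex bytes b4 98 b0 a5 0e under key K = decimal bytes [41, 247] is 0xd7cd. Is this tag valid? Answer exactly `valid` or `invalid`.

invalid

Key decimal bytes [41, 247] = 29 f7 is 2 bytes ≤ B = 6; zero-pad to 6 bytes: K' = 29 f7 00 00 00 00.
K' ⊕ ipad = 1f c1 36 36 36 36; K' ⊕ opad = 75 ab 5c 5c 5c 5c.
Inner hash: even-index sum = 509 mod 256 = 253; odd-index sum = 618 mod 256 = 106 → fd 6a.
Outer hash (recomputed tag): even-index sum = 554 mod 256 = 42; odd-index sum = 461 mod 256 = 205 → 2a cd.
Recomputed tag = 2acd; claimed = d7cd → mismatch.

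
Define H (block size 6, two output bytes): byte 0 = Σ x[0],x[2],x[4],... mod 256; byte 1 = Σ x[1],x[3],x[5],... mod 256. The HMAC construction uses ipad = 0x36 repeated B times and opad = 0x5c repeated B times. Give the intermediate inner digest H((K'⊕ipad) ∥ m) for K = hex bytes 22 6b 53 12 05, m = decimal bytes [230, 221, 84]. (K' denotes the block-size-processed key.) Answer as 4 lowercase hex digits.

e694

Key hex bytes 22 6b 53 12 05 is 5 bytes ≤ B = 6; zero-pad to 6 bytes: K' = 22 6b 53 12 05 00.
K' ⊕ ipad = 14 5d 65 24 33 36.
Inner input = 14 5d 65 24 33 36 ∥ e6 dd 54.
Inner hash: even-index sum = 486 mod 256 = 230; odd-index sum = 404 mod 256 = 148 → e6 94.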